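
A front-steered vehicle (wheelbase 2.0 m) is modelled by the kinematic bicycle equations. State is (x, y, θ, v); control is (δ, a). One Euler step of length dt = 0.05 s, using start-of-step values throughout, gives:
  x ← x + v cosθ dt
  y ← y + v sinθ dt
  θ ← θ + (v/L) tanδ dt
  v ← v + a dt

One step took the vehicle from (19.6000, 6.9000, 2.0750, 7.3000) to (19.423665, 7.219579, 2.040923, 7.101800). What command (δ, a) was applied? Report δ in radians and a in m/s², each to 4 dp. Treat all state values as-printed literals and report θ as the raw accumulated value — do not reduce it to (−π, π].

a = (v'−v)/dt = (-0.198200)/0.05 = -3.9640
Δθ = θ'−θ = -0.034077;  (v·dt/L) = 7.3000·0.05/2.0 = 0.182500
tan δ = Δθ·L/(v·dt) = -0.186723  →  δ = -0.1846

δ = -0.1846, a = -3.9640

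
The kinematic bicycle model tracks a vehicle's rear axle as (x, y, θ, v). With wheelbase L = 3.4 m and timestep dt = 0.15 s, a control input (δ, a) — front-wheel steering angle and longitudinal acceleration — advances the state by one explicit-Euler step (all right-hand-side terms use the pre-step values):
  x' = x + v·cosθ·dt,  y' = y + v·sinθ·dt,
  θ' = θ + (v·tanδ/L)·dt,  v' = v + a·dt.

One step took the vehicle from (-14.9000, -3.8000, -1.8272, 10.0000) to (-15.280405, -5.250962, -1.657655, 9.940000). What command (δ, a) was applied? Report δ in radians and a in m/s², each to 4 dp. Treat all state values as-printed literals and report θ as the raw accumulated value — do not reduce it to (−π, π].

δ = 0.3669, a = -0.4000

a = (v'−v)/dt = (-0.060000)/0.15 = -0.4000
Δθ = θ'−θ = 0.169545;  (v·dt/L) = 10.0000·0.15/3.4 = 0.441176
tan δ = Δθ·L/(v·dt) = 0.384302  →  δ = 0.3669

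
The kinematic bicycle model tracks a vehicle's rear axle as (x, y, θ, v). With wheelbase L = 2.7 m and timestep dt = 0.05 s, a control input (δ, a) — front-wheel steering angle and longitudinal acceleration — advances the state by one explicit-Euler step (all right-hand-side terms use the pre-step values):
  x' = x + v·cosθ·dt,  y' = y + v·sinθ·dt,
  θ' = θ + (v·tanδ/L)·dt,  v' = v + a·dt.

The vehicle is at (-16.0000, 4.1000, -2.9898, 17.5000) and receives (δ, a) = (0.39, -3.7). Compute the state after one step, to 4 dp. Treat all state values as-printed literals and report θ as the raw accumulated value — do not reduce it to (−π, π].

(-16.8649, 3.9677, -2.8566, 17.3150)

x' = -16.0000 + 17.5000·cos(-2.9898)·0.05 = -16.8649
y' = 4.1000 + 17.5000·sin(-2.9898)·0.05 = 3.9677
θ' = -2.9898 + (17.5000/2.7)·tan(0.39)·0.05 = -2.8566
v' = 17.5000 − 3.7000·0.05 = 17.3150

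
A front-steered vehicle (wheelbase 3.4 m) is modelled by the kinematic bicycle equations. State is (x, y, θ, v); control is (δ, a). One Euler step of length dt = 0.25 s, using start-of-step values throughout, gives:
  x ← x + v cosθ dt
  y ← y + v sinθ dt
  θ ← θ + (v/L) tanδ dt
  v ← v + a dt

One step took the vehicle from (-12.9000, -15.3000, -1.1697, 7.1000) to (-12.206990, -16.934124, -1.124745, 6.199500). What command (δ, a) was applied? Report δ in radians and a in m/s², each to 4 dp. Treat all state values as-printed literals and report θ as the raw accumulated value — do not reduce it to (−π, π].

δ = 0.0859, a = -3.6020

a = (v'−v)/dt = (-0.900500)/0.25 = -3.6020
Δθ = θ'−θ = 0.044955;  (v·dt/L) = 7.1000·0.25/3.4 = 0.522059
tan δ = Δθ·L/(v·dt) = 0.086111  →  δ = 0.0859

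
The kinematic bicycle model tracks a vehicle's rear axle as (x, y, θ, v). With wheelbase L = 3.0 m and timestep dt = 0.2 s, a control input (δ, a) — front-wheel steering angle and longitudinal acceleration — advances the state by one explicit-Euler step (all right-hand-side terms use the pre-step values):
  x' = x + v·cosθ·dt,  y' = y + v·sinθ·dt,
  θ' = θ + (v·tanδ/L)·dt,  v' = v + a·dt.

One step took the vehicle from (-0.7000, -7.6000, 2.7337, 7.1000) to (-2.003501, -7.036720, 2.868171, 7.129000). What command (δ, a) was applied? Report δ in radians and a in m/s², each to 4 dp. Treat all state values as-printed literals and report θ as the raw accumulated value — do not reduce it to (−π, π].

a = (v'−v)/dt = (0.029000)/0.2 = 0.1450
Δθ = θ'−θ = 0.134471;  (v·dt/L) = 7.1000·0.2/3.0 = 0.473333
tan δ = Δθ·L/(v·dt) = 0.284094  →  δ = 0.2768

δ = 0.2768, a = 0.1450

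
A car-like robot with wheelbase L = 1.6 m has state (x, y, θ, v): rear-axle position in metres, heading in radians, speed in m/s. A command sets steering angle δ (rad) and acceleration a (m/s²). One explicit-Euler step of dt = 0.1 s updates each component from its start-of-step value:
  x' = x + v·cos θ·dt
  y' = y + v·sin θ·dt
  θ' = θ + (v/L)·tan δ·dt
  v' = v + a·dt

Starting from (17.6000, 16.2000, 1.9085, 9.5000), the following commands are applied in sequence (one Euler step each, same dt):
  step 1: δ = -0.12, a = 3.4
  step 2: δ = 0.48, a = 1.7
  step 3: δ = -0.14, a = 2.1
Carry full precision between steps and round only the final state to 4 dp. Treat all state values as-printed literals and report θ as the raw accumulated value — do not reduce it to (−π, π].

after step 1 (δ=-0.12, a=3.4): (17.285245, 17.096342, 1.836906, 9.840000)
after step 2 (δ=0.48, a=1.7): (17.026472, 18.045707, 2.157082, 10.010000)
after step 3 (δ=-0.14, a=2.1): (16.472649, 18.879541, 2.068917, 10.220000)

(16.4726, 18.8795, 2.0689, 10.2200)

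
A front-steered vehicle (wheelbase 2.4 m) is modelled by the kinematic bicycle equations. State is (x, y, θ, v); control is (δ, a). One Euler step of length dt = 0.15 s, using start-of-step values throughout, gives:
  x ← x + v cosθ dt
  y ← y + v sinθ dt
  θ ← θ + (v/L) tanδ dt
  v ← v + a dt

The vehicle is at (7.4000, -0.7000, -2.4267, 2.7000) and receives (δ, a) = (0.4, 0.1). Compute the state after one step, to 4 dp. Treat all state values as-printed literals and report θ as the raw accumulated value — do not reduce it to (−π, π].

(7.0942, -0.9655, -2.3554, 2.7150)

x' = 7.4000 + 2.7000·cos(-2.4267)·0.15 = 7.0942
y' = -0.7000 + 2.7000·sin(-2.4267)·0.15 = -0.9655
θ' = -2.4267 + (2.7000/2.4)·tan(0.4)·0.15 = -2.3554
v' = 2.7000 + 0.1000·0.15 = 2.7150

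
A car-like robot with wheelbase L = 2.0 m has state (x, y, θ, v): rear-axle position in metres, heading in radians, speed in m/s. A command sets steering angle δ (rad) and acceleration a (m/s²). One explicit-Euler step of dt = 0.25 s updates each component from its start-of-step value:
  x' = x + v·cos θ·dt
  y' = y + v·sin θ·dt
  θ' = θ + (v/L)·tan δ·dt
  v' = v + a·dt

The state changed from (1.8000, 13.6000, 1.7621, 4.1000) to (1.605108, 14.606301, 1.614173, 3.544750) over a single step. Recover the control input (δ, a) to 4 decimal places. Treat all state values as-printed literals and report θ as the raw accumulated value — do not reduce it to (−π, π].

a = (v'−v)/dt = (-0.555250)/0.25 = -2.2210
Δθ = θ'−θ = -0.147927;  (v·dt/L) = 4.1000·0.25/2.0 = 0.512500
tan δ = Δθ·L/(v·dt) = -0.288638  →  δ = -0.2810

δ = -0.2810, a = -2.2210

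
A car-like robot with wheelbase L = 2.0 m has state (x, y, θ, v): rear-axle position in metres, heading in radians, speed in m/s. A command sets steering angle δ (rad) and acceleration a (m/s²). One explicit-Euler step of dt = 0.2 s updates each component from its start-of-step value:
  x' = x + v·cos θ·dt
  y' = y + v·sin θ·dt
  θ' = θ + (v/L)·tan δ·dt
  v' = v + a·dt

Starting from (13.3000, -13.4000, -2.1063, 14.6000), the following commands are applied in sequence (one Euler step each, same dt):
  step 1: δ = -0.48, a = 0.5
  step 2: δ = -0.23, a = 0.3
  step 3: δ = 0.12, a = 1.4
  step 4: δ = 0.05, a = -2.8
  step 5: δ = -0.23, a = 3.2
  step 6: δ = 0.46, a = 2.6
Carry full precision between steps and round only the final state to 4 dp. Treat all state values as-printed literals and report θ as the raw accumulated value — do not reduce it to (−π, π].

after step 1 (δ=-0.48, a=0.5): (11.809999, -15.911234, -2.866392, 14.700000)
after step 2 (δ=-0.23, a=0.3): (8.980629, -16.710150, -3.210583, 14.760000)
after step 3 (δ=0.12, a=1.4): (6.035652, -16.506654, -3.032607, 15.040000)
after step 4 (δ=0.05, a=-2.8): (3.045498, -16.833833, -2.957345, 14.480000)
after step 5 (δ=-0.23, a=3.2): (0.198515, -17.364401, -3.296384, 15.120000)
after step 6 (δ=0.46, a=2.6): (-2.789329, -16.898178, -2.547266, 15.640000)

(-2.7893, -16.8982, -2.5473, 15.6400)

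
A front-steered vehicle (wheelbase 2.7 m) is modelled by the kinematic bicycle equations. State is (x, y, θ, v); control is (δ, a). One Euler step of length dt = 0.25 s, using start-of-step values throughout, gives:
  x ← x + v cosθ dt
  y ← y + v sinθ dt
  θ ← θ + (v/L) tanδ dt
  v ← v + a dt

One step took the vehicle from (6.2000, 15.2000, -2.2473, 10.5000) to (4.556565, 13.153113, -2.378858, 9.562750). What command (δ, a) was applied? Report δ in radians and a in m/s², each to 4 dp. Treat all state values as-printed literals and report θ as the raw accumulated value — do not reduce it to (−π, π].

a = (v'−v)/dt = (-0.937250)/0.25 = -3.7490
Δθ = θ'−θ = -0.131558;  (v·dt/L) = 10.5000·0.25/2.7 = 0.972222
tan δ = Δθ·L/(v·dt) = -0.135317  →  δ = -0.1345

δ = -0.1345, a = -3.7490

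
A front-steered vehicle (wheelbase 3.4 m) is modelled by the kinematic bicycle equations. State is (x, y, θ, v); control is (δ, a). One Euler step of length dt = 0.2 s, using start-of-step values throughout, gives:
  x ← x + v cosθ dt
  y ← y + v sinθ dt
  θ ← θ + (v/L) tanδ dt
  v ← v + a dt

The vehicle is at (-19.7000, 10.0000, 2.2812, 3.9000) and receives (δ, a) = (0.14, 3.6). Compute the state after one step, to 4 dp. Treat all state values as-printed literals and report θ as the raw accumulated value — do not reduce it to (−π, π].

(-20.2087, 10.5913, 2.3135, 4.6200)

x' = -19.7000 + 3.9000·cos(2.2812)·0.2 = -20.2087
y' = 10.0000 + 3.9000·sin(2.2812)·0.2 = 10.5913
θ' = 2.2812 + (3.9000/3.4)·tan(0.14)·0.2 = 2.3135
v' = 3.9000 + 3.6000·0.2 = 4.6200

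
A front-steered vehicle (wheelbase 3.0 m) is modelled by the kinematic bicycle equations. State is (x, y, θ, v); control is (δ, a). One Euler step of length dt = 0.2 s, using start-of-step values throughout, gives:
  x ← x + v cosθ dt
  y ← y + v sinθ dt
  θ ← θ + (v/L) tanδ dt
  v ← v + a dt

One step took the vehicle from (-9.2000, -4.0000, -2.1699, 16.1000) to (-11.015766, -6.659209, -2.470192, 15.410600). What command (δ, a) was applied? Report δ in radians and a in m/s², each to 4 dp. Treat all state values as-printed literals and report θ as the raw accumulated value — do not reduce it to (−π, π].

a = (v'−v)/dt = (-0.689400)/0.2 = -3.4470
Δθ = θ'−θ = -0.300292;  (v·dt/L) = 16.1000·0.2/3.0 = 1.073333
tan δ = Δθ·L/(v·dt) = -0.279775  →  δ = -0.2728

δ = -0.2728, a = -3.4470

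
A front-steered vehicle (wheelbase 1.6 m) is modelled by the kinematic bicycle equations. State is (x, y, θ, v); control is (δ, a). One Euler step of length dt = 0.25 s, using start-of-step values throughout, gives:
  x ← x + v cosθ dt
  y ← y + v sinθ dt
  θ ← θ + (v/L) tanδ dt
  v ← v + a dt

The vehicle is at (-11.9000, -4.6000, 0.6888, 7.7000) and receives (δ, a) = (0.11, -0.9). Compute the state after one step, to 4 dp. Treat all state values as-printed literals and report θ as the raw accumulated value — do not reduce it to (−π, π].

(-10.4139, -3.3764, 0.8217, 7.4750)

x' = -11.9000 + 7.7000·cos(0.6888)·0.25 = -10.4139
y' = -4.6000 + 7.7000·sin(0.6888)·0.25 = -3.3764
θ' = 0.6888 + (7.7000/1.6)·tan(0.11)·0.25 = 0.8217
v' = 7.7000 − 0.9000·0.25 = 7.4750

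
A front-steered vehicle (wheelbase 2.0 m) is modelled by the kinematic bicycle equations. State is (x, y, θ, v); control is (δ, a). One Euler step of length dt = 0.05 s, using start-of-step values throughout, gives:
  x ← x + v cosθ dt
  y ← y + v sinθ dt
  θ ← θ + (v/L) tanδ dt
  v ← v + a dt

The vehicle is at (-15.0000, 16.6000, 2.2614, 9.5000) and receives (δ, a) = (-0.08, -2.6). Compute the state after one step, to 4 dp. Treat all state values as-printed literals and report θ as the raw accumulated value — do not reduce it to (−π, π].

x' = -15.0000 + 9.5000·cos(2.2614)·0.05 = -15.3026
y' = 16.6000 + 9.5000·sin(2.2614)·0.05 = 16.9662
θ' = 2.2614 + (9.5000/2.0)·tan(-0.08)·0.05 = 2.2424
v' = 9.5000 − 2.6000·0.05 = 9.3700

(-15.3026, 16.9662, 2.2424, 9.3700)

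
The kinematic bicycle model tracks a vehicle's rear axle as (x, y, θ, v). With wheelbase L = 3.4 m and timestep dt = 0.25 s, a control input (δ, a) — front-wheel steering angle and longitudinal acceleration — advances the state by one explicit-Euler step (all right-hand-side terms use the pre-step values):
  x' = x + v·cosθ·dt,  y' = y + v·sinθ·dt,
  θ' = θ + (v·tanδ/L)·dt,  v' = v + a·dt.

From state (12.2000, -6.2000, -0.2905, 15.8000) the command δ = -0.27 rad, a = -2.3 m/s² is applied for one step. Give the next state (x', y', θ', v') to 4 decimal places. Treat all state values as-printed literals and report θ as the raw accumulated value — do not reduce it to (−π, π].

x' = 12.2000 + 15.8000·cos(-0.2905)·0.25 = 15.9845
y' = -6.2000 + 15.8000·sin(-0.2905)·0.25 = -7.3314
θ' = -0.2905 + (15.8000/3.4)·tan(-0.27)·0.25 = -0.6120
v' = 15.8000 − 2.3000·0.25 = 15.2250

(15.9845, -7.3314, -0.6120, 15.2250)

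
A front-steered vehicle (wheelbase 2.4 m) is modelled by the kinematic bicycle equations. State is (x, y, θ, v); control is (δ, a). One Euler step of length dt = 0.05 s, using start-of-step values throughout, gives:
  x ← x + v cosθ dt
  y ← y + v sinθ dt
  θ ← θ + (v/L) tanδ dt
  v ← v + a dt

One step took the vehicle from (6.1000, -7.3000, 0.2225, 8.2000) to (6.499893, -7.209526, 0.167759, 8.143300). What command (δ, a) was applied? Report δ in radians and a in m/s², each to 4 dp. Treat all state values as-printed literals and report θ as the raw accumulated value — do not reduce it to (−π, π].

a = (v'−v)/dt = (-0.056700)/0.05 = -1.1340
Δθ = θ'−θ = -0.054741;  (v·dt/L) = 8.2000·0.05/2.4 = 0.170833
tan δ = Δθ·L/(v·dt) = -0.320435  →  δ = -0.3101

δ = -0.3101, a = -1.1340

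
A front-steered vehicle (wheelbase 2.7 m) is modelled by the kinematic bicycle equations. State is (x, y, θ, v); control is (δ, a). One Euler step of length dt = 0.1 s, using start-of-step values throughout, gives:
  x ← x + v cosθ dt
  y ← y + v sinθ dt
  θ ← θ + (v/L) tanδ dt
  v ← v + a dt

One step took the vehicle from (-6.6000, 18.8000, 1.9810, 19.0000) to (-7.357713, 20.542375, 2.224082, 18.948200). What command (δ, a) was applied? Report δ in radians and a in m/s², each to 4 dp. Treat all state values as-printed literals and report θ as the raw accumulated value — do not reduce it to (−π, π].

a = (v'−v)/dt = (-0.051800)/0.1 = -0.5180
Δθ = θ'−θ = 0.243082;  (v·dt/L) = 19.0000·0.1/2.7 = 0.703704
tan δ = Δθ·L/(v·dt) = 0.345432  →  δ = 0.3326

δ = 0.3326, a = -0.5180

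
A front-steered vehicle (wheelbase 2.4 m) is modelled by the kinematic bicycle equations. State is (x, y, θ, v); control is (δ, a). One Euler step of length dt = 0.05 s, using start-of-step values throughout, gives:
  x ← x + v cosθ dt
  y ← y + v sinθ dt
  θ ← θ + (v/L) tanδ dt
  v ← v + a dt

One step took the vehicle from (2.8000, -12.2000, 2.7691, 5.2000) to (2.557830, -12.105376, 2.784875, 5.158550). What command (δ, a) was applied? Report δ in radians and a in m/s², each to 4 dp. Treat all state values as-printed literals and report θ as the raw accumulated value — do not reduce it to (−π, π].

δ = 0.1446, a = -0.8290

a = (v'−v)/dt = (-0.041450)/0.05 = -0.8290
Δθ = θ'−θ = 0.015775;  (v·dt/L) = 5.2000·0.05/2.4 = 0.108333
tan δ = Δθ·L/(v·dt) = 0.145615  →  δ = 0.1446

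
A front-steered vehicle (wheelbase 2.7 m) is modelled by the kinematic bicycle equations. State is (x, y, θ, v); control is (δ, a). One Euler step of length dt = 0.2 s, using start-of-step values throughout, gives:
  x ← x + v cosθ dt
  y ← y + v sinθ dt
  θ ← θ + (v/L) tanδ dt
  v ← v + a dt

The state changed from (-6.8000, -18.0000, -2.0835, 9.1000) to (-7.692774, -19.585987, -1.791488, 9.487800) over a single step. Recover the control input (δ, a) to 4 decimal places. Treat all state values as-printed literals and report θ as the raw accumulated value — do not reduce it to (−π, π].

a = (v'−v)/dt = (0.387800)/0.2 = 1.9390
Δθ = θ'−θ = 0.292012;  (v·dt/L) = 9.1000·0.2/2.7 = 0.674074
tan δ = Δθ·L/(v·dt) = 0.433205  →  δ = 0.4088

δ = 0.4088, a = 1.9390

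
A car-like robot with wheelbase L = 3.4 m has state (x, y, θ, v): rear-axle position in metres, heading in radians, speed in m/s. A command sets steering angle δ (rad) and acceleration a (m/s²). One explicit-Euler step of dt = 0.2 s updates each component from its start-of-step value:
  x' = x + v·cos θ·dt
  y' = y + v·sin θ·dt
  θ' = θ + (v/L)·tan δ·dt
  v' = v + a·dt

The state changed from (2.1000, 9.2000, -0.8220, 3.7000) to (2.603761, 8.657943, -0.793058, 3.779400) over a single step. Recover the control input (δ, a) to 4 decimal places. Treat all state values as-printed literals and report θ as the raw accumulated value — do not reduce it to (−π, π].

a = (v'−v)/dt = (0.079400)/0.2 = 0.3970
Δθ = θ'−θ = 0.028942;  (v·dt/L) = 3.7000·0.2/3.4 = 0.217647
tan δ = Δθ·L/(v·dt) = 0.132977  →  δ = 0.1322

δ = 0.1322, a = 0.3970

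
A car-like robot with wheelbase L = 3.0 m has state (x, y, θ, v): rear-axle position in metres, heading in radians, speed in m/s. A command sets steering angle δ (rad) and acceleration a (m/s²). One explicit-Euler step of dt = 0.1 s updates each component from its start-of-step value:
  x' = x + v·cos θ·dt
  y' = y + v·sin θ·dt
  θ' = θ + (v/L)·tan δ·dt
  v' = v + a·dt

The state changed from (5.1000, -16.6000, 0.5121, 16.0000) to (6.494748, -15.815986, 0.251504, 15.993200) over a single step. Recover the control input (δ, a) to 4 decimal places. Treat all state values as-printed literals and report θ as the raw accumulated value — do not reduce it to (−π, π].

δ = -0.4545, a = -0.0680

a = (v'−v)/dt = (-0.006800)/0.1 = -0.0680
Δθ = θ'−θ = -0.260596;  (v·dt/L) = 16.0000·0.1/3.0 = 0.533333
tan δ = Δθ·L/(v·dt) = -0.488617  →  δ = -0.4545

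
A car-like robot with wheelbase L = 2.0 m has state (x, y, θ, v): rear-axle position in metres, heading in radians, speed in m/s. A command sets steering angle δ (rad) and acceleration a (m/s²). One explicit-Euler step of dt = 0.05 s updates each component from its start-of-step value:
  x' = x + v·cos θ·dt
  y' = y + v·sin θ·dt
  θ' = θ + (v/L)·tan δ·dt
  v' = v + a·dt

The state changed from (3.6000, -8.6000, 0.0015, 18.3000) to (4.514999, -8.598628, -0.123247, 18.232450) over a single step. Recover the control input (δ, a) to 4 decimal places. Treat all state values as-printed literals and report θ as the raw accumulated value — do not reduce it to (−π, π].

δ = -0.2662, a = -1.3510

a = (v'−v)/dt = (-0.067550)/0.05 = -1.3510
Δθ = θ'−θ = -0.124747;  (v·dt/L) = 18.3000·0.05/2.0 = 0.457500
tan δ = Δθ·L/(v·dt) = -0.272671  →  δ = -0.2662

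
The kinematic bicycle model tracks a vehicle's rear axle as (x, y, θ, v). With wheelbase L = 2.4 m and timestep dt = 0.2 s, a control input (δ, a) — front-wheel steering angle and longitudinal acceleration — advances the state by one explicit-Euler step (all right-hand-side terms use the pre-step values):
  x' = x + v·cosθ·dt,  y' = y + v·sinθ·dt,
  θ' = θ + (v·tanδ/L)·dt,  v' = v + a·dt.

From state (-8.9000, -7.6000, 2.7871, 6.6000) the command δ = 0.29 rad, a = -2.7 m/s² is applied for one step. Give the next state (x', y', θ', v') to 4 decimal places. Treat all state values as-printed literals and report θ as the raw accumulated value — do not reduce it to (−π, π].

(-10.1379, -7.1418, 2.9512, 6.0600)

x' = -8.9000 + 6.6000·cos(2.7871)·0.2 = -10.1379
y' = -7.6000 + 6.6000·sin(2.7871)·0.2 = -7.1418
θ' = 2.7871 + (6.6000/2.4)·tan(0.29)·0.2 = 2.9512
v' = 6.6000 − 2.7000·0.2 = 6.0600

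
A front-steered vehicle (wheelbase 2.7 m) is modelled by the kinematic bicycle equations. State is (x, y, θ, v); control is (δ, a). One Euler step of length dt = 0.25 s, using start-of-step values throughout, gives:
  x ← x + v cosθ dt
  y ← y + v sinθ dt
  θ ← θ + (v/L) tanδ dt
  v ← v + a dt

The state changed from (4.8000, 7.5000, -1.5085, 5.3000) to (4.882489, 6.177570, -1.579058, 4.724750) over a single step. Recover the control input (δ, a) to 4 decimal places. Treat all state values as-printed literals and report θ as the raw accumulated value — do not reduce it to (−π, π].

δ = -0.1428, a = -2.3010

a = (v'−v)/dt = (-0.575250)/0.25 = -2.3010
Δθ = θ'−θ = -0.070558;  (v·dt/L) = 5.3000·0.25/2.7 = 0.490741
tan δ = Δθ·L/(v·dt) = -0.143779  →  δ = -0.1428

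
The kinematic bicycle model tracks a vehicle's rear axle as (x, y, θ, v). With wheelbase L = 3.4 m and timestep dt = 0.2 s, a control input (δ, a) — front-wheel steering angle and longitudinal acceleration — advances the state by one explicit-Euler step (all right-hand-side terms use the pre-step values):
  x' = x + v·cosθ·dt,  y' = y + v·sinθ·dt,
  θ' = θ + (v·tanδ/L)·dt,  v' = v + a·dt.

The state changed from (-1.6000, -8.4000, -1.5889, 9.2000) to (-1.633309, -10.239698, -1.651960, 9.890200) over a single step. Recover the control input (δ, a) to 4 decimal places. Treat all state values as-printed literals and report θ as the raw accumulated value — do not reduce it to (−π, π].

δ = -0.1160, a = 3.4510

a = (v'−v)/dt = (0.690200)/0.2 = 3.4510
Δθ = θ'−θ = -0.063060;  (v·dt/L) = 9.2000·0.2/3.4 = 0.541176
tan δ = Δθ·L/(v·dt) = -0.116524  →  δ = -0.1160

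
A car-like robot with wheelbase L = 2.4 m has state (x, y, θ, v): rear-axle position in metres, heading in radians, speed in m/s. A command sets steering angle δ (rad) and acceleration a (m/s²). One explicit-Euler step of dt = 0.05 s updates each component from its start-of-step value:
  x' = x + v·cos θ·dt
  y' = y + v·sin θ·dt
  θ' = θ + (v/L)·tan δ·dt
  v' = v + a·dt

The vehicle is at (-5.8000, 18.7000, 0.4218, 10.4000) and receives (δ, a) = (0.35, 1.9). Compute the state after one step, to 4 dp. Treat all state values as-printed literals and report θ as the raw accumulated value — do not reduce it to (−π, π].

(-5.3256, 18.9129, 0.5009, 10.4950)

x' = -5.8000 + 10.4000·cos(0.4218)·0.05 = -5.3256
y' = 18.7000 + 10.4000·sin(0.4218)·0.05 = 18.9129
θ' = 0.4218 + (10.4000/2.4)·tan(0.35)·0.05 = 0.5009
v' = 10.4000 + 1.9000·0.05 = 10.4950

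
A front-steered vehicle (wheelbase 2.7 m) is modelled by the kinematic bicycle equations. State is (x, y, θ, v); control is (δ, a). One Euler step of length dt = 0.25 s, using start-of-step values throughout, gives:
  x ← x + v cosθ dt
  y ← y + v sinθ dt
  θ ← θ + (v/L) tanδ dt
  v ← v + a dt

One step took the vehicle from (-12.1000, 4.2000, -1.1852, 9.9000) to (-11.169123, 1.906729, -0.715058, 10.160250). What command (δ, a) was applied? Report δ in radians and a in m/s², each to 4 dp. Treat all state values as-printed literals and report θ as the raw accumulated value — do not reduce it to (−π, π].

a = (v'−v)/dt = (0.260250)/0.25 = 1.0410
Δθ = θ'−θ = 0.470142;  (v·dt/L) = 9.9000·0.25/2.7 = 0.916667
tan δ = Δθ·L/(v·dt) = 0.512882  →  δ = 0.4739

δ = 0.4739, a = 1.0410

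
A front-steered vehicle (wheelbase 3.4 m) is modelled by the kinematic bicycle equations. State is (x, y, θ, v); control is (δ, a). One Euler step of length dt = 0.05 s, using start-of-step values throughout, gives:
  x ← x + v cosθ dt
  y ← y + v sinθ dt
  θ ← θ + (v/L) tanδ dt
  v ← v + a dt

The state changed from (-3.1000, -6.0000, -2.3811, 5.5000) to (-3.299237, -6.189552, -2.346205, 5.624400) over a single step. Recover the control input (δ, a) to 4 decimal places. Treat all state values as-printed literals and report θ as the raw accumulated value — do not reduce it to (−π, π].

δ = 0.4073, a = 2.4880

a = (v'−v)/dt = (0.124400)/0.05 = 2.4880
Δθ = θ'−θ = 0.034895;  (v·dt/L) = 5.5000·0.05/3.4 = 0.080882
tan δ = Δθ·L/(v·dt) = 0.431429  →  δ = 0.4073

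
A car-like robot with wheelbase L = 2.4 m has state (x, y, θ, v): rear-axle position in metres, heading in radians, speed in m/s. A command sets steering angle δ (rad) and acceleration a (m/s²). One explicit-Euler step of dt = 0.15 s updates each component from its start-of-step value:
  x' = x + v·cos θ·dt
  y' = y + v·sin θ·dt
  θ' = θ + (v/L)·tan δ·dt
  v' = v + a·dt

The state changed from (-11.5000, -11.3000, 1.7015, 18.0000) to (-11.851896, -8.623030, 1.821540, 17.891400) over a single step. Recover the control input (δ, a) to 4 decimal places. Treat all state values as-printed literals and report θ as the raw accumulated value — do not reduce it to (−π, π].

a = (v'−v)/dt = (-0.108600)/0.15 = -0.7240
Δθ = θ'−θ = 0.120040;  (v·dt/L) = 18.0000·0.15/2.4 = 1.125000
tan δ = Δθ·L/(v·dt) = 0.106702  →  δ = 0.1063

δ = 0.1063, a = -0.7240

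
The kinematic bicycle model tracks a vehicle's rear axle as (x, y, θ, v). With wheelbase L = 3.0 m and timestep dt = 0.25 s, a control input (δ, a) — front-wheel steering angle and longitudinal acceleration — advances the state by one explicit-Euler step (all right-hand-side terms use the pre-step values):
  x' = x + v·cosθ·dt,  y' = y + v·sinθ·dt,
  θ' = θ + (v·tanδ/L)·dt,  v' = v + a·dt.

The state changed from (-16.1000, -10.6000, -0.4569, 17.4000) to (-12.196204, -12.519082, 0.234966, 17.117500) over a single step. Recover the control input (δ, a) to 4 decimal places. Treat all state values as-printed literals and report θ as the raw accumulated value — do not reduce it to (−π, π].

δ = 0.4452, a = -1.1300

a = (v'−v)/dt = (-0.282500)/0.25 = -1.1300
Δθ = θ'−θ = 0.691866;  (v·dt/L) = 17.4000·0.25/3.0 = 1.450000
tan δ = Δθ·L/(v·dt) = 0.477149  →  δ = 0.4452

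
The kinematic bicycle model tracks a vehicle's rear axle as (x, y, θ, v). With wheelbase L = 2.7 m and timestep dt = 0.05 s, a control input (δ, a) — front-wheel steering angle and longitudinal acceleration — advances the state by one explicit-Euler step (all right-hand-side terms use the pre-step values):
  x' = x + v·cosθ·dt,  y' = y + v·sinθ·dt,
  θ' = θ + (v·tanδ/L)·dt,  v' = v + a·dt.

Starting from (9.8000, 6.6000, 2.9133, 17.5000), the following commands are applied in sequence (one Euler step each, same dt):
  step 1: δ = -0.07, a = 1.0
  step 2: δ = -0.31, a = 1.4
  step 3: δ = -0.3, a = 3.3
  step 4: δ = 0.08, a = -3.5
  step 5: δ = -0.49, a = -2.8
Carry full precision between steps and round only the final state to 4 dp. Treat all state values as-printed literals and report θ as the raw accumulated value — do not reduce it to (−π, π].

(5.6728, 8.0807, 2.5380, 17.4700)

after step 1 (δ=-0.07, a=1.0): (8.947703, 6.798025, 2.890578, 17.550000)
after step 2 (δ=-0.31, a=1.4): (8.097703, 7.015985, 2.786471, 17.620000)
after step 3 (δ=-0.3, a=3.3): (7.271673, 7.322313, 2.685536, 17.785000)
after step 4 (δ=0.08, a=-3.5): (6.473308, 7.713948, 2.711940, 17.610000)
after step 5 (δ=-0.49, a=-2.8): (5.672836, 8.080725, 2.537997, 17.470000)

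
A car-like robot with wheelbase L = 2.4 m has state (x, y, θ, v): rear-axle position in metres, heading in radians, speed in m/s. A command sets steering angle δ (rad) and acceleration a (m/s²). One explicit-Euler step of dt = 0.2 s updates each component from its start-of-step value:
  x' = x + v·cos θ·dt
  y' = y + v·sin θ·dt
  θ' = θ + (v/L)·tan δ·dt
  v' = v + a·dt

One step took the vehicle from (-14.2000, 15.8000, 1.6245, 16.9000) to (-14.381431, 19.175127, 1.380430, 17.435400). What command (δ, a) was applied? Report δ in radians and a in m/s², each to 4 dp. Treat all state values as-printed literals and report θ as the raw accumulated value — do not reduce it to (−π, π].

δ = -0.1716, a = 2.6770

a = (v'−v)/dt = (0.535400)/0.2 = 2.6770
Δθ = θ'−θ = -0.244070;  (v·dt/L) = 16.9000·0.2/2.4 = 1.408333
tan δ = Δθ·L/(v·dt) = -0.173304  →  δ = -0.1716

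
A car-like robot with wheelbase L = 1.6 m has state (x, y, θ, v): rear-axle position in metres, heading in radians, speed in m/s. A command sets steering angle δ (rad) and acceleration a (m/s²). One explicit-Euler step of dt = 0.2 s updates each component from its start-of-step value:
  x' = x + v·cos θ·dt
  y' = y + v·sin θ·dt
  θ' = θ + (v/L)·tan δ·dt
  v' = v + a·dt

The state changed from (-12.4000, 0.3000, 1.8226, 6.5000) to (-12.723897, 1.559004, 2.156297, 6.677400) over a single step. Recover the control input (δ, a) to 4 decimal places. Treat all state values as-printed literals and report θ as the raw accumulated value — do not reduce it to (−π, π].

a = (v'−v)/dt = (0.177400)/0.2 = 0.8870
Δθ = θ'−θ = 0.333697;  (v·dt/L) = 6.5000·0.2/1.6 = 0.812500
tan δ = Δθ·L/(v·dt) = 0.410704  →  δ = 0.3897

δ = 0.3897, a = 0.8870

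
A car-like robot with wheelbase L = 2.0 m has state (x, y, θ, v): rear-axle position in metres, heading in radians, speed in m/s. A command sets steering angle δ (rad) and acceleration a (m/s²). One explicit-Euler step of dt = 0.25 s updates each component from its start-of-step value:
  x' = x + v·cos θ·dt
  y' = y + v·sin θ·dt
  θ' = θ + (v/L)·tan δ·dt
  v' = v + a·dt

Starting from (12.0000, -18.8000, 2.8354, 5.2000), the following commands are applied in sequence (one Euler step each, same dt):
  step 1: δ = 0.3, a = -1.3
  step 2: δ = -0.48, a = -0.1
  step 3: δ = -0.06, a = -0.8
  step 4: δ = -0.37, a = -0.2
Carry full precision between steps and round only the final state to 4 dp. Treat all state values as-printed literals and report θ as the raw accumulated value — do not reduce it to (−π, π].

after step 1 (δ=0.3, a=-1.3): (10.760465, -18.408140, 3.036469, 4.875000)
after step 2 (δ=-0.48, a=-0.1): (9.548443, -18.280256, 2.719221, 4.850000)
after step 3 (δ=-0.06, a=-0.8): (8.442499, -17.783223, 2.682803, 4.650000)
after step 4 (δ=-0.37, a=-0.2): (7.400214, -17.268394, 2.457357, 4.600000)

(7.4002, -17.2684, 2.4574, 4.6000)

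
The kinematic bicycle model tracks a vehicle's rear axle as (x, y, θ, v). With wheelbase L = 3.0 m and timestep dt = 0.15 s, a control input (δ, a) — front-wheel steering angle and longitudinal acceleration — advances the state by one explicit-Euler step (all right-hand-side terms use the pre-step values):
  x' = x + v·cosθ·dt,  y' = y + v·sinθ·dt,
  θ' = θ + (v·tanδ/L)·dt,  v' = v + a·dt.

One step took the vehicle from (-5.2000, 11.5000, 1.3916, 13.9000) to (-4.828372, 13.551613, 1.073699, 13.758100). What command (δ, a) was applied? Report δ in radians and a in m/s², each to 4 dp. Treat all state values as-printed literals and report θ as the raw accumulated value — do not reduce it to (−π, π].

a = (v'−v)/dt = (-0.141900)/0.15 = -0.9460
Δθ = θ'−θ = -0.317901;  (v·dt/L) = 13.9000·0.15/3.0 = 0.695000
tan δ = Δθ·L/(v·dt) = -0.457412  →  δ = -0.4290

δ = -0.4290, a = -0.9460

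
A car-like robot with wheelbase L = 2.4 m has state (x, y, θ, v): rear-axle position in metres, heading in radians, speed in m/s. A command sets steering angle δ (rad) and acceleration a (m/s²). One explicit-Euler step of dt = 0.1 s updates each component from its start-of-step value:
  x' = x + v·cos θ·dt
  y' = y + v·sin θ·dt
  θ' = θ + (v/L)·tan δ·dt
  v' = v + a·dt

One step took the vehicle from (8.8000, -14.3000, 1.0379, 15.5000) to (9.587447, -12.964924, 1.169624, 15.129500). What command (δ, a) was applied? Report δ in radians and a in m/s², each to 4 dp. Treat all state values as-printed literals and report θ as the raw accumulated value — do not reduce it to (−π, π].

a = (v'−v)/dt = (-0.370500)/0.1 = -3.7050
Δθ = θ'−θ = 0.131724;  (v·dt/L) = 15.5000·0.1/2.4 = 0.645833
tan δ = Δθ·L/(v·dt) = 0.203960  →  δ = 0.2012

δ = 0.2012, a = -3.7050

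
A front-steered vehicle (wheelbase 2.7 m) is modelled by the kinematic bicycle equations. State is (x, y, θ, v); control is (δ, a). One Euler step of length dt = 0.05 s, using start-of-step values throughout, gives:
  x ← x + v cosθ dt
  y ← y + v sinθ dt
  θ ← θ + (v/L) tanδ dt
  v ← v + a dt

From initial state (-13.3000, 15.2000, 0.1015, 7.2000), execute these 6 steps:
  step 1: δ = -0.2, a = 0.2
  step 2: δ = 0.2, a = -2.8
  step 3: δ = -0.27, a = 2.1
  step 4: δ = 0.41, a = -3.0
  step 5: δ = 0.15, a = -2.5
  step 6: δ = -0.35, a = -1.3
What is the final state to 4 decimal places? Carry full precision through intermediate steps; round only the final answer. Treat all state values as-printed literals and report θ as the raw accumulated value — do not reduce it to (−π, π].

(-11.1826, 15.4147, 0.0961, 6.8350)

after step 1 (δ=-0.2, a=0.2): (-12.941853, 15.236477, 0.074472, 7.210000)
after step 2 (δ=0.2, a=-2.8): (-12.582352, 15.263300, 0.101538, 7.070000)
after step 3 (δ=-0.27, a=2.1): (-12.230673, 15.299132, 0.065303, 7.175000)
after step 4 (δ=0.41, a=-3.0): (-11.872687, 15.322542, 0.123052, 7.025000)
after step 5 (δ=0.15, a=-2.5): (-11.524093, 15.365655, 0.142714, 6.900000)
after step 6 (δ=-0.35, a=-1.3): (-11.182601, 15.414725, 0.096071, 6.835000)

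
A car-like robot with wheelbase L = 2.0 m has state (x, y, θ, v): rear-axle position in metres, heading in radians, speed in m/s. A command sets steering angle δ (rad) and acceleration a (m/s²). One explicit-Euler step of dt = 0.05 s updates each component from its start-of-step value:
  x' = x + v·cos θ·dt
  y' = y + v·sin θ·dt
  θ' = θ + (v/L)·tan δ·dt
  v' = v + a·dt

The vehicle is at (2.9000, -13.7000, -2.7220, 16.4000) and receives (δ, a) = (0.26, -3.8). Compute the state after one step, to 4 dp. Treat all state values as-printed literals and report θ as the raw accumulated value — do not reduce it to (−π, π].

x' = 2.9000 + 16.4000·cos(-2.7220)·0.05 = 2.1511
y' = -13.7000 + 16.4000·sin(-2.7220)·0.05 = -14.0341
θ' = -2.7220 + (16.4000/2.0)·tan(0.26)·0.05 = -2.6129
v' = 16.4000 − 3.8000·0.05 = 16.2100

(2.1511, -14.0341, -2.6129, 16.2100)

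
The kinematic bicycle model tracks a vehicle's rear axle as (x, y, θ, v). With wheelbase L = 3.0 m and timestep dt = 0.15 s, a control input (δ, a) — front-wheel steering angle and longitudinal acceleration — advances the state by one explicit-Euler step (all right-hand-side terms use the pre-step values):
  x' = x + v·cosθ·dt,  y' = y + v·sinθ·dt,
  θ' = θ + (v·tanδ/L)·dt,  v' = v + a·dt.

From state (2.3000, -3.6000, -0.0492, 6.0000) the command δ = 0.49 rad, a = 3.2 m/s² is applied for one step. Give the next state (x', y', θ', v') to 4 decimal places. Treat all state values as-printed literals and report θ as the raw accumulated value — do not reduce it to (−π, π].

x' = 2.3000 + 6.0000·cos(-0.0492)·0.15 = 3.1989
y' = -3.6000 + 6.0000·sin(-0.0492)·0.15 = -3.6443
θ' = -0.0492 + (6.0000/3.0)·tan(0.49)·0.15 = 0.1108
v' = 6.0000 + 3.2000·0.15 = 6.4800

(3.1989, -3.6443, 0.1108, 6.4800)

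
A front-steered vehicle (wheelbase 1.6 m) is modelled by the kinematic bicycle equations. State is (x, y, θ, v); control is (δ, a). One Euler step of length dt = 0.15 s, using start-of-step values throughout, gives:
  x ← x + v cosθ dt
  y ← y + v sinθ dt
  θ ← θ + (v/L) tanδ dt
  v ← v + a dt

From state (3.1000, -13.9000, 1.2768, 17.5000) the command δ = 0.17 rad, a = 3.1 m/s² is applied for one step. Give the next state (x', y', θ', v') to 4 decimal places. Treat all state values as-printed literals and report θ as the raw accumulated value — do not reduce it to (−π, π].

x' = 3.1000 + 17.5000·cos(1.2768)·0.15 = 3.8607
y' = -13.9000 + 17.5000·sin(1.2768)·0.15 = -11.3876
θ' = 1.2768 + (17.5000/1.6)·tan(0.17)·0.15 = 1.5584
v' = 17.5000 + 3.1000·0.15 = 17.9650

(3.8607, -11.3876, 1.5584, 17.9650)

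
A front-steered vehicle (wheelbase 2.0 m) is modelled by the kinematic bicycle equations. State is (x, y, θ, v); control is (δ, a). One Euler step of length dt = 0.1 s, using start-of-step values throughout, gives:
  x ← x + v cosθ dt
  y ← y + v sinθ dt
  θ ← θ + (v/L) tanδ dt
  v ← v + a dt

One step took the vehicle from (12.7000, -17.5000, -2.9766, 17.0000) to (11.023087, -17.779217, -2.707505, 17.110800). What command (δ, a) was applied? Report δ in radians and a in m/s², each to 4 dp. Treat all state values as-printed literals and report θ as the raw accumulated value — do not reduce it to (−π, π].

δ = 0.3066, a = 1.1080

a = (v'−v)/dt = (0.110800)/0.1 = 1.1080
Δθ = θ'−θ = 0.269095;  (v·dt/L) = 17.0000·0.1/2.0 = 0.850000
tan δ = Δθ·L/(v·dt) = 0.316582  →  δ = 0.3066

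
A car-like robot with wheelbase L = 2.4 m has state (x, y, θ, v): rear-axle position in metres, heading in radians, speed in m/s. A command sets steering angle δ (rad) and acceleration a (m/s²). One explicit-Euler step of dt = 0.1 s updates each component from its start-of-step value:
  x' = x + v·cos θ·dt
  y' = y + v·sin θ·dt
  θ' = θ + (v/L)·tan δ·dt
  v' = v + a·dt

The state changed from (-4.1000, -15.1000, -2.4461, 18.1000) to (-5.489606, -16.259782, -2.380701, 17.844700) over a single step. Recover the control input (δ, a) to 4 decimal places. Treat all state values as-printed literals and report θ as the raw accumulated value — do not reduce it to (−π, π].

δ = 0.0865, a = -2.5530

a = (v'−v)/dt = (-0.255300)/0.1 = -2.5530
Δθ = θ'−θ = 0.065399;  (v·dt/L) = 18.1000·0.1/2.4 = 0.754167
tan δ = Δθ·L/(v·dt) = 0.086717  →  δ = 0.0865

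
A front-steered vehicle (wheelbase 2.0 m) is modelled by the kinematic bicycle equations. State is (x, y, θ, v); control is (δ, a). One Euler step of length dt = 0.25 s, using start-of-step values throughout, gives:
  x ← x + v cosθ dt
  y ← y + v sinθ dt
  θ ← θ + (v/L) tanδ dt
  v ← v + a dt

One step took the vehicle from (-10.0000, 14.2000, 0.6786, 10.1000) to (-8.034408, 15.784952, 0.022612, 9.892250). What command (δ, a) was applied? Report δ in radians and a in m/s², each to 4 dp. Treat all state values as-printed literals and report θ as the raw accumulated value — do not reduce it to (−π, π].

δ = -0.4792, a = -0.8310

a = (v'−v)/dt = (-0.207750)/0.25 = -0.8310
Δθ = θ'−θ = -0.655988;  (v·dt/L) = 10.1000·0.25/2.0 = 1.262500
tan δ = Δθ·L/(v·dt) = -0.519594  →  δ = -0.4792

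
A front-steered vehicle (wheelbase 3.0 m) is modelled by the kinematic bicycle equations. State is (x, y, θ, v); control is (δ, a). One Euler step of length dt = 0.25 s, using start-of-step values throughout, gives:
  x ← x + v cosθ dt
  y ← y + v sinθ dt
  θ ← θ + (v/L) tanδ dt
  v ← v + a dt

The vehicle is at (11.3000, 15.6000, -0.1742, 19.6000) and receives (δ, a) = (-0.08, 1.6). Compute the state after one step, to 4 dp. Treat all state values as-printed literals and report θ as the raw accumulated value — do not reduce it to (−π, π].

(16.1258, 14.7507, -0.3051, 20.0000)

x' = 11.3000 + 19.6000·cos(-0.1742)·0.25 = 16.1258
y' = 15.6000 + 19.6000·sin(-0.1742)·0.25 = 14.7507
θ' = -0.1742 + (19.6000/3.0)·tan(-0.08)·0.25 = -0.3051
v' = 19.6000 + 1.6000·0.25 = 20.0000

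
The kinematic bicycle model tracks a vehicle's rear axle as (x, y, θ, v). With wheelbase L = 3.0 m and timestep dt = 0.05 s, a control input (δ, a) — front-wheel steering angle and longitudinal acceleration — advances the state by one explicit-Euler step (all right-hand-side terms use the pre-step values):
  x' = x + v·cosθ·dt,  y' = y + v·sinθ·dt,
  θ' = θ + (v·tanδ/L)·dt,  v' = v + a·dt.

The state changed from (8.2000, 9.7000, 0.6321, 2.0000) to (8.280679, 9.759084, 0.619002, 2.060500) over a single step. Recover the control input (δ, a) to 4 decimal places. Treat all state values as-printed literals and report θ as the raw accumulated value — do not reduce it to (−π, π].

δ = -0.3744, a = 1.2100

a = (v'−v)/dt = (0.060500)/0.05 = 1.2100
Δθ = θ'−θ = -0.013098;  (v·dt/L) = 2.0000·0.05/3.0 = 0.033333
tan δ = Δθ·L/(v·dt) = -0.392940  →  δ = -0.3744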